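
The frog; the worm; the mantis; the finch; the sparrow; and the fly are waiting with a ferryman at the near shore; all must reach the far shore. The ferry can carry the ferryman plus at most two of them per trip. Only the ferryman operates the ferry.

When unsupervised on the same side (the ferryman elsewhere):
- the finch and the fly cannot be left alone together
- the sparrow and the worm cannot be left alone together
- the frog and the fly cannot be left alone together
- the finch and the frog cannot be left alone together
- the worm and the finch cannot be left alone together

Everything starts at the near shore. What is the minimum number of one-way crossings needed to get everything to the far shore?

impossible

Whatever the first load, the items left behind include a forbidden pair without the ferryman. No opening move is safe, so no plan exists.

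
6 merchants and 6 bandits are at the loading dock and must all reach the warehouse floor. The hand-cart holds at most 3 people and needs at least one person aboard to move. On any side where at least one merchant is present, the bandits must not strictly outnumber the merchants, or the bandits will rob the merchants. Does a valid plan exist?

No

Following every safe sequence of crossings from the start, the most of the 12 that can be at the warehouse floor as the hand-cart arrives there on crossings 1, 3, 5 is 3, 5, 6 respectively; the best ever achieved is 6 of 12.
From crossing 7 on, no configuration arises that was not already reachable earlier: only 17 distinct safe configurations (who is on which side, and where the hand-cart is) can ever be reached, none of them has everyone across, and every continuation just revisits them. They are: 0 merchants + 0 bandits across (hand-cart back at the start); 0 merchants + 1 bandit across (hand-cart there); 0 merchants + 1 bandit across (hand-cart back at the start); 0 merchants + 2 bandits across (hand-cart there); 0 merchants + 2 bandits across (hand-cart back at the start); 0 merchants + 3 bandits across (hand-cart there); 0 merchants + 3 bandits across (hand-cart back at the start); 0 merchants + 4 bandits across (hand-cart there); 0 merchants + 4 bandits across (hand-cart back at the start); 0 merchants + 5 bandits across (hand-cart there); 0 merchants + 5 bandits across (hand-cart back at the start); 0 merchants + 6 bandits across (hand-cart there); 1 merchant + 1 bandit across (hand-cart there); 1 merchant + 1 bandit across (hand-cart back at the start); 2 merchants + 2 bandits across (hand-cart there); 2 merchants + 2 bandits across (hand-cart back at the start); 3 merchants + 3 bandits across (hand-cart there). So no valid plan exists.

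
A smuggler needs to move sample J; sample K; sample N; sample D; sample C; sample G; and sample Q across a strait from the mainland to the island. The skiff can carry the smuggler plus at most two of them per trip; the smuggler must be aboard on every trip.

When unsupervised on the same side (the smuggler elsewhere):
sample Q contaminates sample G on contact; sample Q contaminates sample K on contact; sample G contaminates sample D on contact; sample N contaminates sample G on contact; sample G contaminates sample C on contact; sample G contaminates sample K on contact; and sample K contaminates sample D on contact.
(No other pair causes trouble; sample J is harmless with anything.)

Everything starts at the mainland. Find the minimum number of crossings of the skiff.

Counting alone: the smuggler can take at most 2 across per trip to the island, so moving all 7 needs at least 4 loaded trips out, with a return between consecutive ones — at least 7 crossings.
The safety rule pushes this higher. Following every safe sequence of crossings, the most of the 7 that can be at the island as the skiff arrives there on crossings 7, 9 is 5, 6 respectively — never all 7.
So no plan with fewer than 11 crossings exists, and this one achieves 11:
1. Smuggler goes to the island with sample G and sample K.  [the mainland: sample C, sample D, sample J, sample N, sample Q | the island: sample G, sample K]
2. Smuggler goes back to the mainland with sample K.  [the mainland: sample C, sample D, sample J, sample K, sample N, sample Q | the island: sample G]
3. Smuggler goes to the island with sample J and sample K.  [the mainland: sample C, sample D, sample N, sample Q | the island: sample G, sample J, sample K]
4. Smuggler goes back to the mainland with sample K.  [the mainland: sample C, sample D, sample K, sample N, sample Q | the island: sample G, sample J]
5. Smuggler goes to the island with sample K and sample N.  [the mainland: sample C, sample D, sample Q | the island: sample G, sample J, sample K, sample N]
6. Smuggler goes back to the mainland with sample G.  [the mainland: sample C, sample D, sample G, sample Q | the island: sample J, sample K, sample N]
7. Smuggler goes to the island with sample C and sample G.  [the mainland: sample D, sample Q | the island: sample C, sample G, sample J, sample K, sample N]
8. Smuggler goes back to the mainland with sample G.  [the mainland: sample D, sample G, sample Q | the island: sample C, sample J, sample K, sample N]
9. Smuggler goes to the island with sample D and sample Q.  [the mainland: sample G | the island: sample C, sample D, sample J, sample K, sample N, sample Q]
10. Smuggler goes back to the mainland with sample K.  [the mainland: sample G, sample K | the island: sample C, sample D, sample J, sample N, sample Q]
11. Smuggler goes to the island with sample G and sample K.  [the mainland: — | the island: sample C, sample D, sample G, sample J, sample K, sample N, sample Q]

11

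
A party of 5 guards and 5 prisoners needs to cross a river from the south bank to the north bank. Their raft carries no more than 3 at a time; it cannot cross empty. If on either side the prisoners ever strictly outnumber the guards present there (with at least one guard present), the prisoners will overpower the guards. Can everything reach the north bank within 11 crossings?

Yes

Yes — this plan uses 11 crossings (≤ 11):
1. 2 prisoners → the north bank.  (the south bank: 5G 3P; the north bank: 0G 2P)
2. 1 prisoner ← the south bank.  (the south bank: 5G 4P; the north bank: 0G 1P)
3. 3 prisoners → the north bank.  (the south bank: 5G 1P; the north bank: 0G 4P)
4. 1 prisoner ← the south bank.  (the south bank: 5G 2P; the north bank: 0G 3P)
5. 3 guards → the north bank.  (the south bank: 2G 2P; the north bank: 3G 3P)
6. 1 guard and 1 prisoner ← the south bank.  (the south bank: 3G 3P; the north bank: 2G 2P)
7. 3 guards → the north bank.  (the south bank: 0G 3P; the north bank: 5G 2P)
8. 1 prisoner ← the south bank.  (the south bank: 0G 4P; the north bank: 5G 1P)
9. 2 prisoners → the north bank.  (the south bank: 0G 2P; the north bank: 5G 3P)
10. 1 prisoner ← the south bank.  (the south bank: 0G 3P; the north bank: 5G 2P)
11. 3 prisoners → the north bank.  (the south bank: 0G 0P; the north bank: 5G 5P)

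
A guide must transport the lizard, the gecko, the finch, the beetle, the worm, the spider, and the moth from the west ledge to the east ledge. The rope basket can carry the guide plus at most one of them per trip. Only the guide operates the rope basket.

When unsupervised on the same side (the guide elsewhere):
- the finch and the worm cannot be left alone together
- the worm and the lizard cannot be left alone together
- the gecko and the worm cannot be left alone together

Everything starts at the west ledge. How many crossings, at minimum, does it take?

impossible

Following every safe sequence of crossings from the start, the most of the 7 that can be at the east ledge as the rope basket arrives there on crossings 1, 3, 5, 7, 9 is 1, 2, 3, 4, 5 respectively; the best ever achieved is 5 of 7.
From crossing 11 on, no configuration arises that was not already reachable earlier: only 72 distinct safe configurations (who is on which side, and where the rope basket is) can ever be reached, none of them has everyone across, and every continuation just revisits them. So no valid plan exists.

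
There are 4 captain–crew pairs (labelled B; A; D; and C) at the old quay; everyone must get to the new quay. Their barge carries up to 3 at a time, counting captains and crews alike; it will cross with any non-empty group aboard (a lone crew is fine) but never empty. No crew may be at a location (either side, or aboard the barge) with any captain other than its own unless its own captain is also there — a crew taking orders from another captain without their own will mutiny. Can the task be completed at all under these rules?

Yes

1. captain B and crew B cross → the new quay.
2. captain B crosses ← the old quay.
3. captain A, captain B, and crew A cross → the new quay.
4. captain B and crew B cross ← the old quay.
5. captain B, captain C, and captain D cross → the new quay.
6. crew A crosses ← the old quay.
7. crew A and crew B cross → the new quay.
8. crew B crosses ← the old quay.
9. crew B, crew C, and crew D cross → the new quay.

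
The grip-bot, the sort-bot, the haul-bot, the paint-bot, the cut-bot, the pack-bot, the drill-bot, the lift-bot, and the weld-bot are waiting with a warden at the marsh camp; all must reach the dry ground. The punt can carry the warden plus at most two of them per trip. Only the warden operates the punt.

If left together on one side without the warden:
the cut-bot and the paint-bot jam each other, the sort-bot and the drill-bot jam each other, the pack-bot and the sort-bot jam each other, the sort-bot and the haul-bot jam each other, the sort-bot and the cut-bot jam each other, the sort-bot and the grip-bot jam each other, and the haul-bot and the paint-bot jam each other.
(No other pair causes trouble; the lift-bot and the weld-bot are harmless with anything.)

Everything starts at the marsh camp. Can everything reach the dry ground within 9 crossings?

Counting alone: the warden can take at most 2 across per trip to the dry ground, so moving all 9 needs at least 5 loaded trips out, with a return between consecutive ones — at least 9 crossings.
The safety rule pushes this higher. Following every safe sequence of crossings, the most of the 9 that can be at the dry ground as the punt arrives there on crossing 9 is 8 — never all 9.
So the move cannot be finished within 9 crossings. (The shortest complete plan takes 11:)
1. Warden goes to the dry ground with the paint-bot and the sort-bot.  [the marsh camp: the cut-bot, the drill-bot, the grip-bot, the haul-bot, the lift-bot, the pack-bot, the weld-bot | the dry ground: the paint-bot, the sort-bot]
2. Warden goes back to the marsh camp alone.  [the marsh camp: the cut-bot, the drill-bot, the grip-bot, the haul-bot, the lift-bot, the pack-bot, the weld-bot | the dry ground: the paint-bot, the sort-bot]
3. Warden goes to the dry ground with the grip-bot and the haul-bot.  [the marsh camp: the cut-bot, the drill-bot, the lift-bot, the pack-bot, the weld-bot | the dry ground: the grip-bot, the haul-bot, the paint-bot, the sort-bot]
4. Warden goes back to the marsh camp with the paint-bot and the sort-bot.  [the marsh camp: the cut-bot, the drill-bot, the lift-bot, the pack-bot, the paint-bot, the sort-bot, the weld-bot | the dry ground: the grip-bot, the haul-bot]
5. Warden goes to the dry ground with the cut-bot and the sort-bot.  [the marsh camp: the drill-bot, the lift-bot, the pack-bot, the paint-bot, the weld-bot | the dry ground: the cut-bot, the grip-bot, the haul-bot, the sort-bot]
6. Warden goes back to the marsh camp with the sort-bot.  [the marsh camp: the drill-bot, the lift-bot, the pack-bot, the paint-bot, the sort-bot, the weld-bot | the dry ground: the cut-bot, the grip-bot, the haul-bot]
7. Warden goes to the dry ground with the drill-bot and the pack-bot.  [the marsh camp: the lift-bot, the paint-bot, the sort-bot, the weld-bot | the dry ground: the cut-bot, the drill-bot, the grip-bot, the haul-bot, the pack-bot]
8. Warden goes back to the marsh camp alone.  [the marsh camp: the lift-bot, the paint-bot, the sort-bot, the weld-bot | the dry ground: the cut-bot, the drill-bot, the grip-bot, the haul-bot, the pack-bot]
9. Warden goes to the dry ground with the lift-bot and the weld-bot.  [the marsh camp: the paint-bot, the sort-bot | the dry ground: the cut-bot, the drill-bot, the grip-bot, the haul-bot, the lift-bot, the pack-bot, the weld-bot]
10. Warden goes back to the marsh camp alone.  [the marsh camp: the paint-bot, the sort-bot | the dry ground: the cut-bot, the drill-bot, the grip-bot, the haul-bot, the lift-bot, the pack-bot, the weld-bot]
11. Warden goes to the dry ground with the paint-bot and the sort-bot.  [the marsh camp: — | the dry ground: the cut-bot, the drill-bot, the grip-bot, the haul-bot, the lift-bot, the pack-bot, the paint-bot, the sort-bot, the weld-bot]

No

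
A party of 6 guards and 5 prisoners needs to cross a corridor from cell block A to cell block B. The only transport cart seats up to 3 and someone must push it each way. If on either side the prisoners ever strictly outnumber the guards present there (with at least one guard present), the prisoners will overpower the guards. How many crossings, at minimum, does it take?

Counting alone: each trip to cell block B takes at most 3 across and each return brings at least 1 back, so after t trips out (and t−1 returns) at most 3t − (t−1) of the 11 are across; that first reaches 11 at t = 5, so at least 9 crossings are needed.
The plan below uses exactly 9 crossings, so it is optimal:
1. 3 prisoners → cell block B.  (cell block A: 6G 2P; cell block B: 0G 3P)
2. 1 prisoner ← cell block A.  (cell block A: 6G 3P; cell block B: 0G 2P)
3. 3 guards → cell block B.  (cell block A: 3G 3P; cell block B: 3G 2P)
4. 1 guard ← cell block A.  (cell block A: 4G 3P; cell block B: 2G 2P)
5. 2 guards and 1 prisoner → cell block B.  (cell block A: 2G 2P; cell block B: 4G 3P)
6. 1 guard ← cell block A.  (cell block A: 3G 2P; cell block B: 3G 3P)
7. 2 guards and 1 prisoner → cell block B.  (cell block A: 1G 1P; cell block B: 5G 4P)
8. 1 guard ← cell block A.  (cell block A: 2G 1P; cell block B: 4G 4P)
9. 2 guards and 1 prisoner → cell block B.  (cell block A: 0G 0P; cell block B: 6G 5P)

9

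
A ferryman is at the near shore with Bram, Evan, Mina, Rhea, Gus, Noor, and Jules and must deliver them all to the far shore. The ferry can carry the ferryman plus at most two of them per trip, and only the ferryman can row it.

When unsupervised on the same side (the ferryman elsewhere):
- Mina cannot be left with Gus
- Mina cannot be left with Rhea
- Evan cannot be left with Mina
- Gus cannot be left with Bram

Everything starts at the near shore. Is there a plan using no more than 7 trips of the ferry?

Yes — this plan uses 7 crossings (≤ 7):
1. Ferryman goes to the far shore with Bram and Mina.  [the near shore: Evan, Gus, Jules, Noor, Rhea | the far shore: Bram, Mina]
2. Ferryman goes back to the near shore alone.  [the near shore: Evan, Gus, Jules, Noor, Rhea | the far shore: Bram, Mina]
3. Ferryman goes to the far shore with Jules and Noor.  [the near shore: Evan, Gus, Rhea | the far shore: Bram, Jules, Mina, Noor]
4. Ferryman goes back to the near shore alone.  [the near shore: Evan, Gus, Rhea | the far shore: Bram, Jules, Mina, Noor]
5. Ferryman goes to the far shore with Evan and Rhea.  [the near shore: Gus | the far shore: Bram, Evan, Jules, Mina, Noor, Rhea]
6. Ferryman goes back to the near shore with Mina.  [the near shore: Gus, Mina | the far shore: Bram, Evan, Jules, Noor, Rhea]
7. Ferryman goes to the far shore with Gus and Mina.  [the near shore: — | the far shore: Bram, Evan, Gus, Jules, Mina, Noor, Rhea]

Yes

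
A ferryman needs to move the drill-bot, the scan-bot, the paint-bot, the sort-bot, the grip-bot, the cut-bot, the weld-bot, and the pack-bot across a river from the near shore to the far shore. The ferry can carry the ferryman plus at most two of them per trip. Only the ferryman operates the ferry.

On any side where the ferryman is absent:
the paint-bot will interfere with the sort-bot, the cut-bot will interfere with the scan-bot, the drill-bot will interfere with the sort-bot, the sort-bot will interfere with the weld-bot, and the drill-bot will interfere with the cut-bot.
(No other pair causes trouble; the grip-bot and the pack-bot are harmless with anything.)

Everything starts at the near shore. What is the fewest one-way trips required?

9

Counting alone: the ferryman can take at most 2 across per trip to the far shore, so moving all 8 needs at least 4 loaded trips out, with a return between consecutive ones — at least 7 crossings.
The safety rule pushes this higher. Following every safe sequence of crossings, the most of the 8 that can be at the far shore as the ferry arrives there on crossing 7 is 7 — never all 8.
So no plan with fewer than 9 crossings exists, and this one achieves 9:
1. Ferryman goes to the far shore with the cut-bot and the sort-bot.  [the near shore: the drill-bot, the grip-bot, the pack-bot, the paint-bot, the scan-bot, the weld-bot | the far shore: the cut-bot, the sort-bot]
2. Ferryman goes back to the near shore alone.  [the near shore: the drill-bot, the grip-bot, the pack-bot, the paint-bot, the scan-bot, the weld-bot | the far shore: the cut-bot, the sort-bot]
3. Ferryman goes to the far shore with the drill-bot and the scan-bot.  [the near shore: the grip-bot, the pack-bot, the paint-bot, the weld-bot | the far shore: the cut-bot, the drill-bot, the scan-bot, the sort-bot]
4. Ferryman goes back to the near shore with the cut-bot and the sort-bot.  [the near shore: the cut-bot, the grip-bot, the pack-bot, the paint-bot, the sort-bot, the weld-bot | the far shore: the drill-bot, the scan-bot]
5. Ferryman goes to the far shore with the paint-bot and the weld-bot.  [the near shore: the cut-bot, the grip-bot, the pack-bot, the sort-bot | the far shore: the drill-bot, the paint-bot, the scan-bot, the weld-bot]
6. Ferryman goes back to the near shore alone.  [the near shore: the cut-bot, the grip-bot, the pack-bot, the sort-bot | the far shore: the drill-bot, the paint-bot, the scan-bot, the weld-bot]
7. Ferryman goes to the far shore with the grip-bot and the pack-bot.  [the near shore: the cut-bot, the sort-bot | the far shore: the drill-bot, the grip-bot, the pack-bot, the paint-bot, the scan-bot, the weld-bot]
8. Ferryman goes back to the near shore alone.  [the near shore: the cut-bot, the sort-bot | the far shore: the drill-bot, the grip-bot, the pack-bot, the paint-bot, the scan-bot, the weld-bot]
9. Ferryman goes to the far shore with the cut-bot and the sort-bot.  [the near shore: — | the far shore: the cut-bot, the drill-bot, the grip-bot, the pack-bot, the paint-bot, the scan-bot, the sort-bot, the weld-bot]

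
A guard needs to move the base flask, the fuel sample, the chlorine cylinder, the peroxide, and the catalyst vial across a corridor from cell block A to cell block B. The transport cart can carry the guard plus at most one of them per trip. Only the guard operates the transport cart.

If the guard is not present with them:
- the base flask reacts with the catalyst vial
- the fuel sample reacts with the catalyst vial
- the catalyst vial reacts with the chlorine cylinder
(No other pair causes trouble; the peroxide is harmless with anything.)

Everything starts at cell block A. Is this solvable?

No

Following every safe sequence of crossings from the start, the most of the 5 that can be at cell block B as the transport cart arrives there on crossings 1, 3, 5 is 1, 2, 3 respectively; the best ever achieved is 3 of 5.
From crossing 7 on, no configuration arises that was not already reachable earlier: only 18 distinct safe configurations (who is on which side, and where the transport cart is) can ever be reached, none of them has everyone across, and every continuation just revisits them. So no valid plan exists.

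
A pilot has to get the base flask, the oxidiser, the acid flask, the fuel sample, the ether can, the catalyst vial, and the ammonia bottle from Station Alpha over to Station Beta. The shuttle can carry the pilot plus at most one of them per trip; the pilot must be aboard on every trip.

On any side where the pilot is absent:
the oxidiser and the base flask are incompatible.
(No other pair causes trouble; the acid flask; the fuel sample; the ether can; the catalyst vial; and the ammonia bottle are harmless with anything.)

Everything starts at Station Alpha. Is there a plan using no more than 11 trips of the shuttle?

Counting alone: the pilot can take at most 1 across per trip to Station Beta, so moving all 7 needs at least 7 loaded trips out, with a return between consecutive ones — at least 13 crossings.
Since 11 < 13, 11 crossings cannot be enough. (The shortest complete plan in fact takes 13:)
1. Pilot goes to Station Beta with the base flask.  [Station Alpha: the acid flask, the ammonia bottle, the catalyst vial, the ether can, the fuel sample, the oxidiser | Station Beta: the base flask]
2. Pilot goes back to Station Alpha alone.  [Station Alpha: the acid flask, the ammonia bottle, the catalyst vial, the ether can, the fuel sample, the oxidiser | Station Beta: the base flask]
3. Pilot goes to Station Beta with the acid flask.  [Station Alpha: the ammonia bottle, the catalyst vial, the ether can, the fuel sample, the oxidiser | Station Beta: the acid flask, the base flask]
4. Pilot goes back to Station Alpha alone.  [Station Alpha: the ammonia bottle, the catalyst vial, the ether can, the fuel sample, the oxidiser | Station Beta: the acid flask, the base flask]
5. Pilot goes to Station Beta with the fuel sample.  [Station Alpha: the ammonia bottle, the catalyst vial, the ether can, the oxidiser | Station Beta: the acid flask, the base flask, the fuel sample]
6. Pilot goes back to Station Alpha alone.  [Station Alpha: the ammonia bottle, the catalyst vial, the ether can, the oxidiser | Station Beta: the acid flask, the base flask, the fuel sample]
7. Pilot goes to Station Beta with the ether can.  [Station Alpha: the ammonia bottle, the catalyst vial, the oxidiser | Station Beta: the acid flask, the base flask, the ether can, the fuel sample]
8. Pilot goes back to Station Alpha alone.  [Station Alpha: the ammonia bottle, the catalyst vial, the oxidiser | Station Beta: the acid flask, the base flask, the ether can, the fuel sample]
9. Pilot goes to Station Beta with the catalyst vial.  [Station Alpha: the ammonia bottle, the oxidiser | Station Beta: the acid flask, the base flask, the catalyst vial, the ether can, the fuel sample]
10. Pilot goes back to Station Alpha alone.  [Station Alpha: the ammonia bottle, the oxidiser | Station Beta: the acid flask, the base flask, the catalyst vial, the ether can, the fuel sample]
11. Pilot goes to Station Beta with the ammonia bottle.  [Station Alpha: the oxidiser | Station Beta: the acid flask, the ammonia bottle, the base flask, the catalyst vial, the ether can, the fuel sample]
12. Pilot goes back to Station Alpha alone.  [Station Alpha: the oxidiser | Station Beta: the acid flask, the ammonia bottle, the base flask, the catalyst vial, the ether can, the fuel sample]
13. Pilot goes to Station Beta with the oxidiser.  [Station Alpha: — | Station Beta: the acid flask, the ammonia bottle, the base flask, the catalyst vial, the ether can, the fuel sample, the oxidiser]

No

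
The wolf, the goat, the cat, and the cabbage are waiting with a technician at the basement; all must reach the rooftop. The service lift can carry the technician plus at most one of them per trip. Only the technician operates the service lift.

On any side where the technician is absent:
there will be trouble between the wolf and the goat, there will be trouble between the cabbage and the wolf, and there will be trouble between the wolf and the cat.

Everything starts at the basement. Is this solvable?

No

Following every safe sequence of crossings from the start, the most of the 4 that can be at the rooftop as the service lift arrives there on crossings 1, 3 is 1, 2 respectively; the best ever achieved is 2 of 4.
From crossing 5 on, no configuration arises that was not already reachable earlier: only 9 distinct safe configurations (who is on which side, and where the service lift is) can ever be reached, none of them has everyone across, and every continuation just revisits them. So no valid plan exists.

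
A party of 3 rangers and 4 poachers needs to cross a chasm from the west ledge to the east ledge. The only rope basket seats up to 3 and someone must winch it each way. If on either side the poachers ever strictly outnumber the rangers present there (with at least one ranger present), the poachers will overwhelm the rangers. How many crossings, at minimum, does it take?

The poachers already outnumber the rangers at the west ledge before anyone moves, so the starting position itself is disallowed.

impossible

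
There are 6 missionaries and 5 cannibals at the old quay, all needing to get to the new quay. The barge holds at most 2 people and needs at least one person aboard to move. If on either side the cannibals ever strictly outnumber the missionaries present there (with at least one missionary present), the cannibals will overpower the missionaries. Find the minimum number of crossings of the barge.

19

Counting alone: each trip to the new quay takes at most 2 across and each return brings at least 1 back, so after t trips out (and t−1 returns) at most 2t − (t−1) of the 11 are across; that first reaches 11 at t = 10, so at least 19 crossings are needed.
The plan below uses exactly 19 crossings, so it is optimal:
1. 2 cannibals → the new quay.  (the old quay: 6M 3C; the new quay: 0M 2C)
2. 1 cannibal ← the old quay.  (the old quay: 6M 4C; the new quay: 0M 1C)
3. 2 cannibals → the new quay.  (the old quay: 6M 2C; the new quay: 0M 3C)
4. 1 cannibal ← the old quay.  (the old quay: 6M 3C; the new quay: 0M 2C)
5. 2 missionaries → the new quay.  (the old quay: 4M 3C; the new quay: 2M 2C)
6. 1 cannibal ← the old quay.  (the old quay: 4M 4C; the new quay: 2M 1C)
7. 1 missionary and 1 cannibal → the new quay.  (the old quay: 3M 3C; the new quay: 3M 2C)
8. 1 missionary ← the old quay.  (the old quay: 4M 3C; the new quay: 2M 2C)
9. 1 missionary and 1 cannibal → the new quay.  (the old quay: 3M 2C; the new quay: 3M 3C)
10. 1 cannibal ← the old quay.  (the old quay: 3M 3C; the new quay: 3M 2C)
11. 1 missionary and 1 cannibal → the new quay.  (the old quay: 2M 2C; the new quay: 4M 3C)
12. 1 missionary ← the old quay.  (the old quay: 3M 2C; the new quay: 3M 3C)
13. 1 missionary and 1 cannibal → the new quay.  (the old quay: 2M 1C; the new quay: 4M 4C)
14. 1 cannibal ← the old quay.  (the old quay: 2M 2C; the new quay: 4M 3C)
15. 1 missionary and 1 cannibal → the new quay.  (the old quay: 1M 1C; the new quay: 5M 4C)
16. 1 missionary ← the old quay.  (the old quay: 2M 1C; the new quay: 4M 4C)
17. 1 missionary and 1 cannibal → the new quay.  (the old quay: 1M 0C; the new quay: 5M 5C)
18. 1 cannibal ← the old quay.  (the old quay: 1M 1C; the new quay: 5M 4C)
19. 1 missionary and 1 cannibal → the new quay.  (the old quay: 0M 0C; the new quay: 6M 5C)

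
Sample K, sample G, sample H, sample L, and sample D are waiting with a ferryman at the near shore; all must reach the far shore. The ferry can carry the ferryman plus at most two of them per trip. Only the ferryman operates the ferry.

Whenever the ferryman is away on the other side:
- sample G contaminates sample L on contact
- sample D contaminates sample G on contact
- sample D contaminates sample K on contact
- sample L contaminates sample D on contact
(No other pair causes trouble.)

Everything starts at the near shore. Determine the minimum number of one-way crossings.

7

Counting alone: the ferryman can take at most 2 across per trip to the far shore, so moving all 5 needs at least 3 loaded trips out, with a return between consecutive ones — at least 5 crossings.
The safety rule pushes this higher. Following every safe sequence of crossings, the most of the 5 that can be at the far shore as the ferry arrives there on crossing 5 is 4 — never all 5.
So no plan with fewer than 7 crossings exists, and this one achieves 7:
1. Ferryman goes to the far shore with sample D and sample G.  [the near shore: sample H, sample K, sample L | the far shore: sample D, sample G]
2. Ferryman goes back to the near shore with sample G.  [the near shore: sample G, sample H, sample K, sample L | the far shore: sample D]
3. Ferryman goes to the far shore with sample G and sample K.  [the near shore: sample H, sample L | the far shore: sample D, sample G, sample K]
4. Ferryman goes back to the near shore with sample D.  [the near shore: sample D, sample H, sample L | the far shore: sample G, sample K]
5. Ferryman goes to the far shore with sample H and sample L.  [the near shore: sample D | the far shore: sample G, sample H, sample K, sample L]
6. Ferryman goes back to the near shore with sample G.  [the near shore: sample D, sample G | the far shore: sample H, sample K, sample L]
7. Ferryman goes to the far shore with sample D and sample G.  [the near shore: — | the far shore: sample D, sample G, sample H, sample K, sample L]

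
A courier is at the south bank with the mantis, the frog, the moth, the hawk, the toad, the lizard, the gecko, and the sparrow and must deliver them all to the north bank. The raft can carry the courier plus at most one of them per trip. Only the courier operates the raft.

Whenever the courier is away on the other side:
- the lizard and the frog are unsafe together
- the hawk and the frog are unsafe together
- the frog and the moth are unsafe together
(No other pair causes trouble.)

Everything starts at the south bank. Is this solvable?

No

Following every safe sequence of crossings from the start, the most of the 8 that can be at the north bank as the raft arrives there on crossings 1, 3, 5, 7, 9, 11 is 1, 2, 3, 4, 5, 6 respectively; the best ever achieved is 6 of 8.
From crossing 13 on, no configuration arises that was not already reachable earlier: only 144 distinct safe configurations (who is on which side, and where the raft is) can ever be reached, none of them has everyone across, and every continuation just revisits them. So no valid plan exists.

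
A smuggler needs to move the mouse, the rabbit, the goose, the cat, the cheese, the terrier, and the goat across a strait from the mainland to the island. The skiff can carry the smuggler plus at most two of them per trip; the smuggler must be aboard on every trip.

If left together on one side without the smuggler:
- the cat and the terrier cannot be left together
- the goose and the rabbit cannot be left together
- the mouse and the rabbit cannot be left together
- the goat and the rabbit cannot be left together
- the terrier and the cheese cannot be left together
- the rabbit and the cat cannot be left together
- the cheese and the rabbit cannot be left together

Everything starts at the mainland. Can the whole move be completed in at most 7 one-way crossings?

No

Counting alone: the smuggler can take at most 2 across per trip to the island, so moving all 7 needs at least 4 loaded trips out, with a return between consecutive ones — at least 7 crossings.
The safety rule pushes this higher. Following every safe sequence of crossings, the most of the 7 that can be at the island as the skiff arrives there on crossing 7 is 6 — never all 7.
So the move cannot be finished within 7 crossings. (The shortest complete plan takes 9:)
1. Smuggler goes to the island with the rabbit and the terrier.  [the mainland: the cat, the cheese, the goat, the goose, the mouse | the island: the rabbit, the terrier]
2. Smuggler goes back to the mainland alone.  [the mainland: the cat, the cheese, the goat, the goose, the mouse | the island: the rabbit, the terrier]
3. Smuggler goes to the island with the goose and the mouse.  [the mainland: the cat, the cheese, the goat | the island: the goose, the mouse, the rabbit, the terrier]
4. Smuggler goes back to the mainland with the rabbit.  [the mainland: the cat, the cheese, the goat, the rabbit | the island: the goose, the mouse, the terrier]
5. Smuggler goes to the island with the cat and the rabbit.  [the mainland: the cheese, the goat | the island: the cat, the goose, the mouse, the rabbit, the terrier]
6. Smuggler goes back to the mainland with the rabbit and the terrier.  [the mainland: the cheese, the goat, the rabbit, the terrier | the island: the cat, the goose, the mouse]
7. Smuggler goes to the island with the cheese and the goat.  [the mainland: the rabbit, the terrier | the island: the cat, the cheese, the goat, the goose, the mouse]
8. Smuggler goes back to the mainland alone.  [the mainland: the rabbit, the terrier | the island: the cat, the cheese, the goat, the goose, the mouse]
9. Smuggler goes to the island with the rabbit and the terrier.  [the mainland: — | the island: the cat, the cheese, the goat, the goose, the mouse, the rabbit, the terrier]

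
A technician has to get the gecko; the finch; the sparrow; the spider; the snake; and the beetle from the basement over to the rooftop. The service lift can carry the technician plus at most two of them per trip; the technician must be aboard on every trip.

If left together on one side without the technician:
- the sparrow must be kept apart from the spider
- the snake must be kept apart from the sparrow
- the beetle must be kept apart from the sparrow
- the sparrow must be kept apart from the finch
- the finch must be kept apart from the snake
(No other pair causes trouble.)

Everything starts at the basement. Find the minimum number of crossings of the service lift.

9

Counting alone: the technician can take at most 2 across per trip to the rooftop, so moving all 6 needs at least 3 loaded trips out, with a return between consecutive ones — at least 5 crossings.
The safety rule pushes this higher. Following every safe sequence of crossings, the most of the 6 that can be at the rooftop as the service lift arrives there on crossings 5, 7 is 4, 5 respectively — never all 6.
So no plan with fewer than 9 crossings exists, and this one achieves 9:
1. Technician goes to the rooftop with the finch and the sparrow.  [the basement: the beetle, the gecko, the snake, the spider | the rooftop: the finch, the sparrow]
2. Technician goes back to the basement with the finch.  [the basement: the beetle, the finch, the gecko, the snake, the spider | the rooftop: the sparrow]
3. Technician goes to the rooftop with the finch and the gecko.  [the basement: the beetle, the snake, the spider | the rooftop: the finch, the gecko, the sparrow]
4. Technician goes back to the basement with the finch.  [the basement: the beetle, the finch, the snake, the spider | the rooftop: the gecko, the sparrow]
5. Technician goes to the rooftop with the finch and the spider.  [the basement: the beetle, the snake | the rooftop: the finch, the gecko, the sparrow, the spider]
6. Technician goes back to the basement with the sparrow.  [the basement: the beetle, the snake, the sparrow | the rooftop: the finch, the gecko, the spider]
7. Technician goes to the rooftop with the beetle and the sparrow.  [the basement: the snake | the rooftop: the beetle, the finch, the gecko, the sparrow, the spider]
8. Technician goes back to the basement with the sparrow.  [the basement: the snake, the sparrow | the rooftop: the beetle, the finch, the gecko, the spider]
9. Technician goes to the rooftop with the snake and the sparrow.  [the basement: — | the rooftop: the beetle, the finch, the gecko, the snake, the sparrow, the spider]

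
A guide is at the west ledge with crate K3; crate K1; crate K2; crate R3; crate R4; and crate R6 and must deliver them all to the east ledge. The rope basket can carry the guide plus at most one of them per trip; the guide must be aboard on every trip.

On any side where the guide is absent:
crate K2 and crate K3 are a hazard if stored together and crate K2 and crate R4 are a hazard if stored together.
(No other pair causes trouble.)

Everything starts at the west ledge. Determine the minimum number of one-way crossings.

13

Counting alone: the guide can take at most 1 across per trip to the east ledge, so moving all 6 needs at least 6 loaded trips out, with a return between consecutive ones — at least 11 crossings.
The safety rule pushes this higher. Following every safe sequence of crossings, the most of the 6 that can be at the east ledge as the rope basket arrives there on crossing 11 is 5 — never all 6.
So no plan with fewer than 13 crossings exists, and this one achieves 13:
1. Guide goes to the east ledge with crate K2.  [the west ledge: crate K1, crate K3, crate R3, crate R4, crate R6 | the east ledge: crate K2]
2. Guide goes back to the west ledge alone.  [the west ledge: crate K1, crate K3, crate R3, crate R4, crate R6 | the east ledge: crate K2]
3. Guide goes to the east ledge with crate K3.  [the west ledge: crate K1, crate R3, crate R4, crate R6 | the east ledge: crate K2, crate K3]
4. Guide goes back to the west ledge with crate K2.  [the west ledge: crate K1, crate K2, crate R3, crate R4, crate R6 | the east ledge: crate K3]
5. Guide goes to the east ledge with crate R4.  [the west ledge: crate K1, crate K2, crate R3, crate R6 | the east ledge: crate K3, crate R4]
6. Guide goes back to the west ledge alone.  [the west ledge: crate K1, crate K2, crate R3, crate R6 | the east ledge: crate K3, crate R4]
7. Guide goes to the east ledge with crate K1.  [the west ledge: crate K2, crate R3, crate R6 | the east ledge: crate K1, crate K3, crate R4]
8. Guide goes back to the west ledge alone.  [the west ledge: crate K2, crate R3, crate R6 | the east ledge: crate K1, crate K3, crate R4]
9. Guide goes to the east ledge with crate R3.  [the west ledge: crate K2, crate R6 | the east ledge: crate K1, crate K3, crate R3, crate R4]
10. Guide goes back to the west ledge alone.  [the west ledge: crate K2, crate R6 | the east ledge: crate K1, crate K3, crate R3, crate R4]
11. Guide goes to the east ledge with crate R6.  [the west ledge: crate K2 | the east ledge: crate K1, crate K3, crate R3, crate R4, crate R6]
12. Guide goes back to the west ledge alone.  [the west ledge: crate K2 | the east ledge: crate K1, crate K3, crate R3, crate R4, crate R6]
13. Guide goes to the east ledge with crate K2.  [the west ledge: — | the east ledge: crate K1, crate K2, crate K3, crate R3, crate R4, crate R6]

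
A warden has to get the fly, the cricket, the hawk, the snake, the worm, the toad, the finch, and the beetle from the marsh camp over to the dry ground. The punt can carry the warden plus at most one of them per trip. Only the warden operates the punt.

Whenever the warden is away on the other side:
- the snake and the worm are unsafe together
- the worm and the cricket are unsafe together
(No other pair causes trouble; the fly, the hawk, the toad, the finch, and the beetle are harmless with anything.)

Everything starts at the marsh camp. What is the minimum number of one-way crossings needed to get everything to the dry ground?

17

Counting alone: the warden can take at most 1 across per trip to the dry ground, so moving all 8 needs at least 8 loaded trips out, with a return between consecutive ones — at least 15 crossings.
The safety rule pushes this higher. Following every safe sequence of crossings, the most of the 8 that can be at the dry ground as the punt arrives there on crossing 15 is 7 — never all 8.
So no plan with fewer than 17 crossings exists, and this one achieves 17:
1. Warden goes to the dry ground with the worm.
2. Warden goes back to the marsh camp alone.
3. Warden goes to the dry ground with the fly.
4. Warden goes back to the marsh camp alone.
5. Warden goes to the dry ground with the cricket.
6. Warden goes back to the marsh camp with the worm.
7. Warden goes to the dry ground with the snake.
8. Warden goes back to the marsh camp alone.
9. Warden goes to the dry ground with the hawk.
10. Warden goes back to the marsh camp alone.
11. Warden goes to the dry ground with the toad.
12. Warden goes back to the marsh camp alone.
13. Warden goes to the dry ground with the finch.
14. Warden goes back to the marsh camp alone.
15. Warden goes to the dry ground with the beetle.
16. Warden goes back to the marsh camp alone.
17. Warden goes to the dry ground with the worm.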